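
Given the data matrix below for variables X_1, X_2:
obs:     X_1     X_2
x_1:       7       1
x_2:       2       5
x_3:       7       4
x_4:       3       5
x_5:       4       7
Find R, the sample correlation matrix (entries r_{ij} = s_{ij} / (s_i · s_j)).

Step 1 — column means:
  mean(X_1) = (7 + 2 + 7 + 3 + 4) / 5 = 23/5 = 4.6
  mean(X_2) = (1 + 5 + 4 + 5 + 7) / 5 = 22/5 = 4.4

Step 2 — sample variances and covariances s[i,j] = (1/(n-1)) · Σ_k (x_{k,i} - mean_i) · (x_{k,j} - mean_j), with n-1 = 4:
  s[X_1,X_1] = ((2.4)·(2.4) + (-2.6)·(-2.6) + (2.4)·(2.4) + (-1.6)·(-1.6) + (-0.6)·(-0.6)) / 4 = 21.2/4 = 5.3
  s[X_1,X_2] = ((2.4)·(-3.4) + (-2.6)·(0.6) + (2.4)·(-0.4) + (-1.6)·(0.6) + (-0.6)·(2.6)) / 4 = -13.2/4 = -3.3
  s[X_2,X_2] = ((-3.4)·(-3.4) + (0.6)·(0.6) + (-0.4)·(-0.4) + (0.6)·(0.6) + (2.6)·(2.6)) / 4 = 19.2/4 = 4.8
  Sample standard deviations s_i = √(s[i,i]):
  s(X_1) = √(5.3) = 2.3022
  s(X_2) = √(4.8) = 2.1909

Step 3 — r_{ij} = s_{ij} / (s_i · s_j):
  r[X_1,X_1] = 1 (diagonal).
  r[X_1,X_2] = -3.3 / (2.3022 · 2.1909) = -3.3 / 5.0438 = -0.6543
  r[X_2,X_2] = 1 (diagonal).

R is symmetric with unit diagonal. Assembling:

R = [[1, -0.6543],
 [-0.6543, 1]]


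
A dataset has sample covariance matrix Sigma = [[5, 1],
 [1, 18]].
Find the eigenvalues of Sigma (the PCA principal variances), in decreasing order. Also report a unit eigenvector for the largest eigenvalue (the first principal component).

Step 1 — characteristic polynomial of 2×2 Sigma:
  det(Sigma - λI) = λ² - trace · λ + det = 0.
  trace = 5 + 18 = 23, det = 5·18 - (1)² = 89.
Step 2 — discriminant:
  Δ = trace² - 4·det = 529 - 356 = 173.
Step 3 — eigenvalues:
  λ = (trace ± √Δ)/2 = (23 ± 13.1529)/2,
  λ_1 = 18.0765,  λ_2 = 4.9235.

Step 4 — unit eigenvector for λ_1: solve (Sigma - λ_1 I)v = 0. First row:
  (5 - 18.0765)·v_x + (1)·v_y = 0, i.e. (-13.0765)·v_x + (1)·v_y = 0,
  so v ∝ (b, λ_1 - a) = (1, 13.0765) = u.
  ||u|| = √((1)² + (13.0765)²) = √(171.9942) ≈ 13.1147,
  v_1 = u/||u|| ≈ (0.0763, 0.9971) (||v_1|| = 1).

λ_1 = 18.0765,  λ_2 = 4.9235;  v_1 ≈ (0.0763, 0.9971)


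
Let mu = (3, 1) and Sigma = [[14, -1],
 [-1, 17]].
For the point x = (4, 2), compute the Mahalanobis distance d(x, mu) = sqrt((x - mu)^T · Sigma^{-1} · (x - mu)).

Step 1 — centre the observation: (x - mu) = (1, 1).

Step 2 — invert Sigma. det(Sigma) = 14·17 - (-1)² = 237.
  Sigma^{-1} = (1/det) · [[d, -b], [-b, a]] = [[0.0717, 0.0042],
 [0.0042, 0.0591]].

Step 3 — form the quadratic (x - mu)^T · Sigma^{-1} · (x - mu):
  Sigma^{-1} · (x - mu) = (0.0759, 0.0633).
  (x - mu)^T · [Sigma^{-1} · (x - mu)] = (1)·(0.0759) + (1)·(0.0633) = 0.1392.

Step 4 — take square root: d = √(0.1392) ≈ 0.3731.

d(x, mu) = √(0.1392) ≈ 0.3731


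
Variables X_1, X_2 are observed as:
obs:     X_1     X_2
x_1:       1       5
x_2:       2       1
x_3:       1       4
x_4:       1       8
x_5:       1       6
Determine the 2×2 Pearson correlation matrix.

Step 1 — column means:
  mean(X_1) = (1 + 2 + 1 + 1 + 1) / 5 = 6/5 = 1.2
  mean(X_2) = (5 + 1 + 4 + 8 + 6) / 5 = 24/5 = 4.8

Step 2 — sample variances and covariances s[i,j] = (1/(n-1)) · Σ_k (x_{k,i} - mean_i) · (x_{k,j} - mean_j), with n-1 = 4:
  s[X_1,X_1] = ((-0.2)·(-0.2) + (0.8)·(0.8) + (-0.2)·(-0.2) + (-0.2)·(-0.2) + (-0.2)·(-0.2)) / 4 = 0.8/4 = 0.2
  s[X_1,X_2] = ((-0.2)·(0.2) + (0.8)·(-3.8) + (-0.2)·(-0.8) + (-0.2)·(3.2) + (-0.2)·(1.2)) / 4 = -3.8/4 = -0.95
  s[X_2,X_2] = ((0.2)·(0.2) + (-3.8)·(-3.8) + (-0.8)·(-0.8) + (3.2)·(3.2) + (1.2)·(1.2)) / 4 = 26.8/4 = 6.7
  Sample standard deviations s_i = √(s[i,i]):
  s(X_1) = √(0.2) = 0.4472
  s(X_2) = √(6.7) = 2.5884

Step 3 — r_{ij} = s_{ij} / (s_i · s_j):
  r[X_1,X_1] = 1 (diagonal).
  r[X_1,X_2] = -0.95 / (0.4472 · 2.5884) = -0.95 / 1.1576 = -0.8207
  r[X_2,X_2] = 1 (diagonal).

R is symmetric with unit diagonal. Assembling:

R = [[1, -0.8207],
 [-0.8207, 1]]


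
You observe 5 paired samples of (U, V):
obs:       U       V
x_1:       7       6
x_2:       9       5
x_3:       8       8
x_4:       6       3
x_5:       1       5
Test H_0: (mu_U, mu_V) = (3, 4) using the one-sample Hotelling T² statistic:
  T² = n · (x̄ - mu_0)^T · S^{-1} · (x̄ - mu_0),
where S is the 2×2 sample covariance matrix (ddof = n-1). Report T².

Step 1 — sample mean vector:
  mean(U) = (7 + 9 + 8 + 6 + 1) / 5 = 31/5 = 6.2
  mean(V) = (6 + 5 + 8 + 3 + 5) / 5 = 27/5 = 5.4
  x̄ = (6.2, 5.4),  deviation x̄ - mu_0 = (6.2, 5.4) - (3, 4) = (3.2, 1.4).

Step 2 — sample covariance matrix, S[i,j] = (1/(n-1)) · Σ_k (x_{k,i} - mean_i) · (x_{k,j} - mean_j), divisor n-1 = 4:
  S[U,U] = ((0.8)·(0.8) + (2.8)·(2.8) + (1.8)·(1.8) + (-0.2)·(-0.2) + (-5.2)·(-5.2)) / 4 = 38.8/4 = 9.7
  S[U,V] = ((0.8)·(0.6) + (2.8)·(-0.4) + (1.8)·(2.6) + (-0.2)·(-2.4) + (-5.2)·(-0.4)) / 4 = 6.6/4 = 1.65
  S[V,V] = ((0.6)·(0.6) + (-0.4)·(-0.4) + (2.6)·(2.6) + (-2.4)·(-2.4) + (-0.4)·(-0.4)) / 4 = 13.2/4 = 3.3
  S = [[9.7, 1.65],
 [1.65, 3.3]].

Step 3 — invert S. det(S) = 9.7·3.3 - (1.65)² = 29.2875.
  S^{-1} = (1/det) · [[d, -b], [-b, a]] = [[0.1127, -0.0563],
 [-0.0563, 0.3312]].

Step 4 — quadratic form (x̄ - mu_0)^T · S^{-1} · (x̄ - mu_0):
  S^{-1} · (x̄ - mu_0) = (0.2817, 0.2834),
  (x̄ - mu_0)^T · [...] = (3.2)·(0.2817) + (1.4)·(0.2834) = 1.2982.

Step 5 — scale by n: T² = 5 · 1.2982 = 6.4908.

T² ≈ 6.4908


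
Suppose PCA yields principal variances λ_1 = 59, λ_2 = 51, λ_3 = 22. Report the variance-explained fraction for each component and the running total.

Step 1 — total variance = trace(Sigma) = Σ λ_i = 59 + 51 + 22 = 132.

Step 2 — fraction explained by component i = λ_i / Σ λ:
  PC1: 59/132 = 0.447
  PC2: 51/132 = 0.3864
  PC3: 22/132 = 0.1667

Step 3 — cumulative fraction after k components = (λ_1 + ... + λ_k) / Σ λ:
  k = 1: 59/132 = 0.447
  k = 2: (59 + 51)/132 = 110/132 = 0.8333
  k = 3: (59 + 51 + 22)/132 = 132/132 = 1

Summary (fraction, with percent):

explained: PC1 0.447 (44.7%), PC2 0.3864 (38.64%), PC3 0.1667 (16.67%);  cumulative: 0.447, 0.8333, 1


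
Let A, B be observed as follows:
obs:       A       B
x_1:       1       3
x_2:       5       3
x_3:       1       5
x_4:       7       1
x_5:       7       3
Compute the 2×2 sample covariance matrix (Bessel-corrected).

Step 1 — column means:
  mean(A) = (1 + 5 + 1 + 7 + 7) / 5 = 21/5 = 4.2
  mean(B) = (3 + 3 + 5 + 1 + 3) / 5 = 15/5 = 3

Step 2 — sample covariance S[i,j] = (1/(n-1)) · Σ_k (x_{k,i} - mean_i) · (x_{k,j} - mean_j), with n-1 = 4.
  S[A,A] = ((-3.2)·(-3.2) + (0.8)·(0.8) + (-3.2)·(-3.2) + (2.8)·(2.8) + (2.8)·(2.8)) / 4 = 36.8/4 = 9.2
  S[A,B] = ((-3.2)·(0) + (0.8)·(0) + (-3.2)·(2) + (2.8)·(-2) + (2.8)·(0)) / 4 = -12/4 = -3
  S[B,B] = ((0)·(0) + (0)·(0) + (2)·(2) + (-2)·(-2) + (0)·(0)) / 4 = 8/4 = 2

S is symmetric (S[j,i] = S[i,j]). Assembling:

S = [[9.2, -3],
 [-3, 2]]


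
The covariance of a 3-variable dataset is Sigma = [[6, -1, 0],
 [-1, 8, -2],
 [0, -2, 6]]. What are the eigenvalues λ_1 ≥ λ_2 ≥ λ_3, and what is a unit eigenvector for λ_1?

Step 1 — characteristic polynomial p(λ) = det(λI - Sigma) = λ³ - tr·λ² + c_1·λ - det, where tr = trace, c_1 = sum of the principal 2×2 minors, det = det(Sigma):
  tr = 6 + 8 + 6 = 20,
  c_1 = (6·8 - (-1)²) + (6·6 - (0)²) + (8·6 - (-2)²) = 47 + 36 + 44 = 127,
  det = 6·(8·6 - (-2)²) - (-1)·((-1)·6 - (-2)·(0)) + (0)·((-1)·(-2) - 8·(0)) = 6·(44) - (-1)·(-6) + (0)·(2) = 258.
  So p(λ) = λ³ - 20λ² + 127λ - 258.
Step 2 — look for an integer root (rational root theorem: any rational root is an integer divisor of 258). Testing λ = 6:
  p(6) = 216 - 720 + 762 - 258 = 0  ✓
  Dividing out (λ - 6): p(λ) = (λ - 6)(λ² - 14λ + 43).
Step 3 — remaining eigenvalues from the quadratic λ² - 14λ + 43 = 0:
  Δ = 14² - 4·43 = 196 - 172 = 24,  λ = (14 ± √24)/2 = (14 ± 4.899)/2 ≈ 9.4495 or 4.5505.
  Sorted: λ_1 = 9.4495,  λ_2 = 6,  λ_3 = 4.5505  (check: sum = 20 = tr ✓).

Step 4 — unit eigenvector for λ_1 ≈ 9.4495: v spans the null space of (Sigma - λ_1 I), whose rows are
  r_1 = (-3.4495, -1, 0),  r_2 = (-1, -1.4495, -2),  r_3 = (0, -2, -3.4495).
  v is orthogonal to every row, so take v ∝ r_1 × r_2 = ((-1)·(-2) - (0)·(-1.4495), (0)·(-1) - (-3.4495)·(-2), (-3.4495)·(-1.4495) - (-1)·(-1)) ≈ (2, -6.899, 4).
  Let u = (2, -6.899, 4).
  ||u|| = √((2)² + (-6.899)² + (4)²) = √(67.5959) ≈ 8.2217,  v_1 = u/||u|| ≈ (0.2433, -0.8391, 0.4865) (||v_1|| = 1).

λ_1 = 9.4495,  λ_2 = 6,  λ_3 = 4.5505;  v_1 ≈ (0.2433, -0.8391, 0.4865)


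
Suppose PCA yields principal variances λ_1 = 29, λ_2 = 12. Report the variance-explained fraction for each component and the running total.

Step 1 — total variance = trace(Sigma) = Σ λ_i = 29 + 12 = 41.

Step 2 — fraction explained by component i = λ_i / Σ λ:
  PC1: 29/41 = 0.7073
  PC2: 12/41 = 0.2927

Step 3 — cumulative fraction after k components = (λ_1 + ... + λ_k) / Σ λ:
  k = 1: 29/41 = 0.7073
  k = 2: (29 + 12)/41 = 41/41 = 1

Summary (fraction, with percent):

explained: PC1 0.7073 (70.73%), PC2 0.2927 (29.27%);  cumulative: 0.7073, 1


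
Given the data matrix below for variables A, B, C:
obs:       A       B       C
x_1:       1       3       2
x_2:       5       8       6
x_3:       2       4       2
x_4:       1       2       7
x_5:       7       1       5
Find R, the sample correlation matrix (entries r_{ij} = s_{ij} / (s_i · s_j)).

Step 1 — column means:
  mean(A) = (1 + 5 + 2 + 1 + 7) / 5 = 16/5 = 3.2
  mean(B) = (3 + 8 + 4 + 2 + 1) / 5 = 18/5 = 3.6
  mean(C) = (2 + 6 + 2 + 7 + 5) / 5 = 22/5 = 4.4

Step 2 — sample variances and covariances s[i,j] = (1/(n-1)) · Σ_k (x_{k,i} - mean_i) · (x_{k,j} - mean_j), with n-1 = 4:
  s[A,A] = ((-2.2)·(-2.2) + (1.8)·(1.8) + (-1.2)·(-1.2) + (-2.2)·(-2.2) + (3.8)·(3.8)) / 4 = 28.8/4 = 7.2
  s[A,B] = ((-2.2)·(-0.6) + (1.8)·(4.4) + (-1.2)·(0.4) + (-2.2)·(-1.6) + (3.8)·(-2.6)) / 4 = 2.4/4 = 0.6
  s[A,C] = ((-2.2)·(-2.4) + (1.8)·(1.6) + (-1.2)·(-2.4) + (-2.2)·(2.6) + (3.8)·(0.6)) / 4 = 7.6/4 = 1.9
  s[B,B] = ((-0.6)·(-0.6) + (4.4)·(4.4) + (0.4)·(0.4) + (-1.6)·(-1.6) + (-2.6)·(-2.6)) / 4 = 29.2/4 = 7.3
  s[B,C] = ((-0.6)·(-2.4) + (4.4)·(1.6) + (0.4)·(-2.4) + (-1.6)·(2.6) + (-2.6)·(0.6)) / 4 = 1.8/4 = 0.45
  s[C,C] = ((-2.4)·(-2.4) + (1.6)·(1.6) + (-2.4)·(-2.4) + (2.6)·(2.6) + (0.6)·(0.6)) / 4 = 21.2/4 = 5.3
  Sample standard deviations s_i = √(s[i,i]):
  s(A) = √(7.2) = 2.6833
  s(B) = √(7.3) = 2.7019
  s(C) = √(5.3) = 2.3022

Step 3 — r_{ij} = s_{ij} / (s_i · s_j):
  r[A,A] = 1 (diagonal).
  r[A,B] = 0.6 / (2.6833 · 2.7019) = 0.6 / 7.2498 = 0.0828
  r[A,C] = 1.9 / (2.6833 · 2.3022) = 1.9 / 6.1774 = 0.3076
  r[B,B] = 1 (diagonal).
  r[B,C] = 0.45 / (2.7019 · 2.3022) = 0.45 / 6.2201 = 0.0723
  r[C,C] = 1 (diagonal).

R is symmetric with unit diagonal. Assembling:

R = [[1, 0.0828, 0.3076],
 [0.0828, 1, 0.0723],
 [0.3076, 0.0723, 1]]


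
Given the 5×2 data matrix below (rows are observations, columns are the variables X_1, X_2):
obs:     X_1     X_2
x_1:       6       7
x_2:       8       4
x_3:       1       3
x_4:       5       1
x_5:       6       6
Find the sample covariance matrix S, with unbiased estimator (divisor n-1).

Step 1 — column means:
  mean(X_1) = (6 + 8 + 1 + 5 + 6) / 5 = 26/5 = 5.2
  mean(X_2) = (7 + 4 + 3 + 1 + 6) / 5 = 21/5 = 4.2

Step 2 — sample covariance S[i,j] = (1/(n-1)) · Σ_k (x_{k,i} - mean_i) · (x_{k,j} - mean_j), with n-1 = 4.
  S[X_1,X_1] = ((0.8)·(0.8) + (2.8)·(2.8) + (-4.2)·(-4.2) + (-0.2)·(-0.2) + (0.8)·(0.8)) / 4 = 26.8/4 = 6.7
  S[X_1,X_2] = ((0.8)·(2.8) + (2.8)·(-0.2) + (-4.2)·(-1.2) + (-0.2)·(-3.2) + (0.8)·(1.8)) / 4 = 8.8/4 = 2.2
  S[X_2,X_2] = ((2.8)·(2.8) + (-0.2)·(-0.2) + (-1.2)·(-1.2) + (-3.2)·(-3.2) + (1.8)·(1.8)) / 4 = 22.8/4 = 5.7

S is symmetric (S[j,i] = S[i,j]). Assembling:

S = [[6.7, 2.2],
 [2.2, 5.7]]


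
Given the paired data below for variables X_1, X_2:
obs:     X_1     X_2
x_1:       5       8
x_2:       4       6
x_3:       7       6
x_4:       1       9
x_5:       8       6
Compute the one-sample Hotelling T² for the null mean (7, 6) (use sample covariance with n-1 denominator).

Step 1 — sample mean vector:
  mean(X_1) = (5 + 4 + 7 + 1 + 8) / 5 = 25/5 = 5
  mean(X_2) = (8 + 6 + 6 + 9 + 6) / 5 = 35/5 = 7
  x̄ = (5, 7),  deviation x̄ - mu_0 = (5, 7) - (7, 6) = (-2, 1).

Step 2 — sample covariance matrix, S[i,j] = (1/(n-1)) · Σ_k (x_{k,i} - mean_i) · (x_{k,j} - mean_j), divisor n-1 = 4:
  S[X_1,X_1] = ((0)·(0) + (-1)·(-1) + (2)·(2) + (-4)·(-4) + (3)·(3)) / 4 = 30/4 = 7.5
  S[X_1,X_2] = ((0)·(1) + (-1)·(-1) + (2)·(-1) + (-4)·(2) + (3)·(-1)) / 4 = -12/4 = -3
  S[X_2,X_2] = ((1)·(1) + (-1)·(-1) + (-1)·(-1) + (2)·(2) + (-1)·(-1)) / 4 = 8/4 = 2
  S = [[7.5, -3],
 [-3, 2]].

Step 3 — invert S. det(S) = 7.5·2 - (-3)² = 6.
  S^{-1} = (1/det) · [[d, -b], [-b, a]] = [[0.3333, 0.5],
 [0.5, 1.25]].

Step 4 — quadratic form (x̄ - mu_0)^T · S^{-1} · (x̄ - mu_0):
  S^{-1} · (x̄ - mu_0) = (-0.1667, 0.25),
  (x̄ - mu_0)^T · [...] = (-2)·(-0.1667) + (1)·(0.25) = 0.5833.

Step 5 — scale by n: T² = 5 · 0.5833 = 2.9167.

T² ≈ 2.9167


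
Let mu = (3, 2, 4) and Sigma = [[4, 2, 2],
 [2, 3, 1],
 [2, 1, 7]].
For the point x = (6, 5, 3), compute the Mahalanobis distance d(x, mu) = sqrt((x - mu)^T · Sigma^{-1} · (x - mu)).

Step 1 — centre the observation: (x - mu) = (3, 3, -1).

Step 2 — invert Sigma (cofactor / det for 3×3, or solve directly):
  Sigma^{-1} = [[0.4167, -0.25, -0.0833],
 [-0.25, 0.5, 0],
 [-0.0833, 0, 0.1667]].

Step 3 — form the quadratic (x - mu)^T · Sigma^{-1} · (x - mu):
  Sigma^{-1} · (x - mu) = (0.5833, 0.75, -0.4167).
  (x - mu)^T · [Sigma^{-1} · (x - mu)] = (3)·(0.5833) + (3)·(0.75) + (-1)·(-0.4167) = 4.4167.

Step 4 — take square root: d = √(4.4167) ≈ 2.1016.

d(x, mu) = √(4.4167) ≈ 2.1016


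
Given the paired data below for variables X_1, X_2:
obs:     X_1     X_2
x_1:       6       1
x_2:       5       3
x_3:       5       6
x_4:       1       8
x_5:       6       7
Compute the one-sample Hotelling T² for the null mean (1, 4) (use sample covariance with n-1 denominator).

Step 1 — sample mean vector:
  mean(X_1) = (6 + 5 + 5 + 1 + 6) / 5 = 23/5 = 4.6
  mean(X_2) = (1 + 3 + 6 + 8 + 7) / 5 = 25/5 = 5
  x̄ = (4.6, 5),  deviation x̄ - mu_0 = (4.6, 5) - (1, 4) = (3.6, 1).

Step 2 — sample covariance matrix, S[i,j] = (1/(n-1)) · Σ_k (x_{k,i} - mean_i) · (x_{k,j} - mean_j), divisor n-1 = 4:
  S[X_1,X_1] = ((1.4)·(1.4) + (0.4)·(0.4) + (0.4)·(0.4) + (-3.6)·(-3.6) + (1.4)·(1.4)) / 4 = 17.2/4 = 4.3
  S[X_1,X_2] = ((1.4)·(-4) + (0.4)·(-2) + (0.4)·(1) + (-3.6)·(3) + (1.4)·(2)) / 4 = -14/4 = -3.5
  S[X_2,X_2] = ((-4)·(-4) + (-2)·(-2) + (1)·(1) + (3)·(3) + (2)·(2)) / 4 = 34/4 = 8.5
  S = [[4.3, -3.5],
 [-3.5, 8.5]].

Step 3 — invert S. det(S) = 4.3·8.5 - (-3.5)² = 24.3.
  S^{-1} = (1/det) · [[d, -b], [-b, a]] = [[0.3498, 0.144],
 [0.144, 0.177]].

Step 4 — quadratic form (x̄ - mu_0)^T · S^{-1} · (x̄ - mu_0):
  S^{-1} · (x̄ - mu_0) = (1.4033, 0.6955),
  (x̄ - mu_0)^T · [...] = (3.6)·(1.4033) + (1)·(0.6955) = 5.7473.

Step 5 — scale by n: T² = 5 · 5.7473 = 28.7366.

T² ≈ 28.7366


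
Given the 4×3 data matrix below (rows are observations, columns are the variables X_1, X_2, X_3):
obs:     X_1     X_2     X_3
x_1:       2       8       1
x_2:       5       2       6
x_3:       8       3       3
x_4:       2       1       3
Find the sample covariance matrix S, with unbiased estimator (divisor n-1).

Step 1 — column means:
  mean(X_1) = (2 + 5 + 8 + 2) / 4 = 17/4 = 4.25
  mean(X_2) = (8 + 2 + 3 + 1) / 4 = 14/4 = 3.5
  mean(X_3) = (1 + 6 + 3 + 3) / 4 = 13/4 = 3.25

Step 2 — sample covariance S[i,j] = (1/(n-1)) · Σ_k (x_{k,i} - mean_i) · (x_{k,j} - mean_j), with n-1 = 3.
  S[X_1,X_1] = ((-2.25)·(-2.25) + (0.75)·(0.75) + (3.75)·(3.75) + (-2.25)·(-2.25)) / 3 = 24.75/3 = 8.25
  S[X_1,X_2] = ((-2.25)·(4.5) + (0.75)·(-1.5) + (3.75)·(-0.5) + (-2.25)·(-2.5)) / 3 = -7.5/3 = -2.5
  S[X_1,X_3] = ((-2.25)·(-2.25) + (0.75)·(2.75) + (3.75)·(-0.25) + (-2.25)·(-0.25)) / 3 = 6.75/3 = 2.25
  S[X_2,X_2] = ((4.5)·(4.5) + (-1.5)·(-1.5) + (-0.5)·(-0.5) + (-2.5)·(-2.5)) / 3 = 29/3 = 9.6667
  S[X_2,X_3] = ((4.5)·(-2.25) + (-1.5)·(2.75) + (-0.5)·(-0.25) + (-2.5)·(-0.25)) / 3 = -13.5/3 = -4.5
  S[X_3,X_3] = ((-2.25)·(-2.25) + (2.75)·(2.75) + (-0.25)·(-0.25) + (-0.25)·(-0.25)) / 3 = 12.75/3 = 4.25

S is symmetric (S[j,i] = S[i,j]). Assembling:

S = [[8.25, -2.5, 2.25],
 [-2.5, 9.6667, -4.5],
 [2.25, -4.5, 4.25]]


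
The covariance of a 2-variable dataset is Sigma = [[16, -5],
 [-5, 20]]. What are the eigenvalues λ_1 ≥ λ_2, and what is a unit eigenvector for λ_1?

Step 1 — characteristic polynomial of 2×2 Sigma:
  det(Sigma - λI) = λ² - trace · λ + det = 0.
  trace = 16 + 20 = 36, det = 16·20 - (-5)² = 295.
Step 2 — discriminant:
  Δ = trace² - 4·det = 1296 - 1180 = 116.
Step 3 — eigenvalues:
  λ = (trace ± √Δ)/2 = (36 ± 10.7703)/2,
  λ_1 = 23.3852,  λ_2 = 12.6148.

Step 4 — unit eigenvector for λ_1: solve (Sigma - λ_1 I)v = 0. First row:
  (16 - 23.3852)·v_x + (-5)·v_y = 0, i.e. (-7.3852)·v_x + (-5)·v_y = 0,
  so v ∝ (b, λ_1 - a) = (-5, 7.3852); multiply by -1 so the first entry is positive: u = (5, -7.3852).
  ||u|| = √((5)² + (-7.3852)²) = √(79.5407) ≈ 8.9186,
  v_1 = u/||u|| ≈ (0.5606, -0.8281) (||v_1|| = 1).

λ_1 = 23.3852,  λ_2 = 12.6148;  v_1 ≈ (0.5606, -0.8281)


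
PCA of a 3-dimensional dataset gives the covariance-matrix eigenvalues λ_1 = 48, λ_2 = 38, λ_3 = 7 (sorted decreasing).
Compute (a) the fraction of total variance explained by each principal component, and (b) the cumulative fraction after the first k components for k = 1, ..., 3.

Step 1 — total variance = trace(Sigma) = Σ λ_i = 48 + 38 + 7 = 93.

Step 2 — fraction explained by component i = λ_i / Σ λ:
  PC1: 48/93 = 0.5161
  PC2: 38/93 = 0.4086
  PC3: 7/93 = 0.0753

Step 3 — cumulative fraction after k components = (λ_1 + ... + λ_k) / Σ λ:
  k = 1: 48/93 = 0.5161
  k = 2: (48 + 38)/93 = 86/93 = 0.9247
  k = 3: (48 + 38 + 7)/93 = 93/93 = 1

Summary (fraction, with percent):

explained: PC1 0.5161 (51.61%), PC2 0.4086 (40.86%), PC3 0.0753 (7.53%);  cumulative: 0.5161, 0.9247, 1


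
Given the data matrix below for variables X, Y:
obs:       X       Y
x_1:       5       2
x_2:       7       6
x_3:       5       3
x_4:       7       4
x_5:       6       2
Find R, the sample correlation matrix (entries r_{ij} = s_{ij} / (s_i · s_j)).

Step 1 — column means:
  mean(X) = (5 + 7 + 5 + 7 + 6) / 5 = 30/5 = 6
  mean(Y) = (2 + 6 + 3 + 4 + 2) / 5 = 17/5 = 3.4

Step 2 — sample variances and covariances s[i,j] = (1/(n-1)) · Σ_k (x_{k,i} - mean_i) · (x_{k,j} - mean_j), with n-1 = 4:
  s[X,X] = ((-1)·(-1) + (1)·(1) + (-1)·(-1) + (1)·(1) + (0)·(0)) / 4 = 4/4 = 1
  s[X,Y] = ((-1)·(-1.4) + (1)·(2.6) + (-1)·(-0.4) + (1)·(0.6) + (0)·(-1.4)) / 4 = 5/4 = 1.25
  s[Y,Y] = ((-1.4)·(-1.4) + (2.6)·(2.6) + (-0.4)·(-0.4) + (0.6)·(0.6) + (-1.4)·(-1.4)) / 4 = 11.2/4 = 2.8
  Sample standard deviations s_i = √(s[i,i]):
  s(X) = √(1) = 1
  s(Y) = √(2.8) = 1.6733

Step 3 — r_{ij} = s_{ij} / (s_i · s_j):
  r[X,X] = 1 (diagonal).
  r[X,Y] = 1.25 / (1 · 1.6733) = 1.25 / 1.6733 = 0.747
  r[Y,Y] = 1 (diagonal).

R is symmetric with unit diagonal. Assembling:

R = [[1, 0.747],
 [0.747, 1]]


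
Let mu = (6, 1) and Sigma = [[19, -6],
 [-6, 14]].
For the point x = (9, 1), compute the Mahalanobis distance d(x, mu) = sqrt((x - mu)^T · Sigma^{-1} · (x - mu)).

Step 1 — centre the observation: (x - mu) = (3, 0).

Step 2 — invert Sigma. det(Sigma) = 19·14 - (-6)² = 230.
  Sigma^{-1} = (1/det) · [[d, -b], [-b, a]] = [[0.0609, 0.0261],
 [0.0261, 0.0826]].

Step 3 — form the quadratic (x - mu)^T · Sigma^{-1} · (x - mu):
  Sigma^{-1} · (x - mu) = (0.1826, 0.0783).
  (x - mu)^T · [Sigma^{-1} · (x - mu)] = (3)·(0.1826) + (0)·(0.0783) = 0.5478.

Step 4 — take square root: d = √(0.5478) ≈ 0.7402.

d(x, mu) = √(0.5478) ≈ 0.7402


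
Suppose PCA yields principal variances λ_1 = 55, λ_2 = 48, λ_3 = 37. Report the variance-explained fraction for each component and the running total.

Step 1 — total variance = trace(Sigma) = Σ λ_i = 55 + 48 + 37 = 140.

Step 2 — fraction explained by component i = λ_i / Σ λ:
  PC1: 55/140 = 0.3929
  PC2: 48/140 = 0.3429
  PC3: 37/140 = 0.2643

Step 3 — cumulative fraction after k components = (λ_1 + ... + λ_k) / Σ λ:
  k = 1: 55/140 = 0.3929
  k = 2: (55 + 48)/140 = 103/140 = 0.7357
  k = 3: (55 + 48 + 37)/140 = 140/140 = 1

Summary (fraction, with percent):

explained: PC1 0.3929 (39.29%), PC2 0.3429 (34.29%), PC3 0.2643 (26.43%);  cumulative: 0.3929, 0.7357, 1


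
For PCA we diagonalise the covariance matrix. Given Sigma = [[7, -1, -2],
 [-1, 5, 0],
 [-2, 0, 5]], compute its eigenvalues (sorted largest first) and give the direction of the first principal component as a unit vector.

Step 1 — characteristic polynomial p(λ) = det(λI - Sigma) = λ³ - tr·λ² + c_1·λ - det, where tr = trace, c_1 = sum of the principal 2×2 minors, det = det(Sigma):
  tr = 7 + 5 + 5 = 17,
  c_1 = (7·5 - (-1)²) + (7·5 - (-2)²) + (5·5 - (0)²) = 34 + 31 + 25 = 90,
  det = 7·(5·5 - (0)²) - (-1)·((-1)·5 - (0)·(-2)) + (-2)·((-1)·(0) - 5·(-2)) = 7·(25) - (-1)·(-5) + (-2)·(10) = 150.
  So p(λ) = λ³ - 17λ² + 90λ - 150.
Step 2 — look for an integer root (rational root theorem: any rational root is an integer divisor of 150). Testing λ = 5:
  p(5) = 125 - 425 + 450 - 150 = 0  ✓
  Dividing out (λ - 5): p(λ) = (λ - 5)(λ² - 12λ + 30).
Step 3 — remaining eigenvalues from the quadratic λ² - 12λ + 30 = 0:
  Δ = 12² - 4·30 = 144 - 120 = 24,  λ = (12 ± √24)/2 = (12 ± 4.899)/2 ≈ 8.4495 or 3.5505.
  Sorted: λ_1 = 8.4495,  λ_2 = 5,  λ_3 = 3.5505  (check: sum = 17 = tr ✓).

Step 4 — unit eigenvector for λ_1 ≈ 8.4495: v spans the null space of (Sigma - λ_1 I), whose rows are
  r_1 = (-1.4495, -1, -2),  r_2 = (-1, -3.4495, 0),  r_3 = (-2, 0, -3.4495).
  v is orthogonal to every row, so take v ∝ r_1 × r_2 = ((-1)·(0) - (-2)·(-3.4495), (-2)·(-1) - (-1.4495)·(0), (-1.4495)·(-3.4495) - (-1)·(-1)) ≈ (-6.899, 2, 4).
  Rescale (multiply by -1 so the first nonzero entry is positive): u = (6.899, -2, -4).
  ||u|| = √((6.899)² + (-2)² + (-4)²) = √(67.5959) ≈ 8.2217,  v_1 = u/||u|| ≈ (0.8391, -0.2433, -0.4865) (||v_1|| = 1).

λ_1 = 8.4495,  λ_2 = 5,  λ_3 = 3.5505;  v_1 ≈ (0.8391, -0.2433, -0.4865)


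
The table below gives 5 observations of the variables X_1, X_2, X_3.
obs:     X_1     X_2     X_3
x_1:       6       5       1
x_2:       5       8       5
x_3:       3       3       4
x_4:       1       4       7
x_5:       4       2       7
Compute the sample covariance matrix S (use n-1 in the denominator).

Step 1 — column means:
  mean(X_1) = (6 + 5 + 3 + 1 + 4) / 5 = 19/5 = 3.8
  mean(X_2) = (5 + 8 + 3 + 4 + 2) / 5 = 22/5 = 4.4
  mean(X_3) = (1 + 5 + 4 + 7 + 7) / 5 = 24/5 = 4.8

Step 2 — sample covariance S[i,j] = (1/(n-1)) · Σ_k (x_{k,i} - mean_i) · (x_{k,j} - mean_j), with n-1 = 4.
  S[X_1,X_1] = ((2.2)·(2.2) + (1.2)·(1.2) + (-0.8)·(-0.8) + (-2.8)·(-2.8) + (0.2)·(0.2)) / 4 = 14.8/4 = 3.7
  S[X_1,X_2] = ((2.2)·(0.6) + (1.2)·(3.6) + (-0.8)·(-1.4) + (-2.8)·(-0.4) + (0.2)·(-2.4)) / 4 = 7.4/4 = 1.85
  S[X_1,X_3] = ((2.2)·(-3.8) + (1.2)·(0.2) + (-0.8)·(-0.8) + (-2.8)·(2.2) + (0.2)·(2.2)) / 4 = -13.2/4 = -3.3
  S[X_2,X_2] = ((0.6)·(0.6) + (3.6)·(3.6) + (-1.4)·(-1.4) + (-0.4)·(-0.4) + (-2.4)·(-2.4)) / 4 = 21.2/4 = 5.3
  S[X_2,X_3] = ((0.6)·(-3.8) + (3.6)·(0.2) + (-1.4)·(-0.8) + (-0.4)·(2.2) + (-2.4)·(2.2)) / 4 = -6.6/4 = -1.65
  S[X_3,X_3] = ((-3.8)·(-3.8) + (0.2)·(0.2) + (-0.8)·(-0.8) + (2.2)·(2.2) + (2.2)·(2.2)) / 4 = 24.8/4 = 6.2

S is symmetric (S[j,i] = S[i,j]). Assembling:

S = [[3.7, 1.85, -3.3],
 [1.85, 5.3, -1.65],
 [-3.3, -1.65, 6.2]]


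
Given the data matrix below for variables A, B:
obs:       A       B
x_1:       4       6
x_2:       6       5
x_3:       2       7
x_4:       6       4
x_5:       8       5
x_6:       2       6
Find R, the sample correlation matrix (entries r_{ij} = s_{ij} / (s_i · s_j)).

Step 1 — column means:
  mean(A) = (4 + 6 + 2 + 6 + 8 + 2) / 6 = 28/6 = 4.6667
  mean(B) = (6 + 5 + 7 + 4 + 5 + 6) / 6 = 33/6 = 5.5

Step 2 — sample variances and covariances s[i,j] = (1/(n-1)) · Σ_k (x_{k,i} - mean_i) · (x_{k,j} - mean_j), with n-1 = 5:
  s[A,A] = ((-0.6667)·(-0.6667) + (1.3333)·(1.3333) + (-2.6667)·(-2.6667) + (1.3333)·(1.3333) + (3.3333)·(3.3333) + (-2.6667)·(-2.6667)) / 5 = 29.3333/5 = 5.8667
  s[A,B] = ((-0.6667)·(0.5) + (1.3333)·(-0.5) + (-2.6667)·(1.5) + (1.3333)·(-1.5) + (3.3333)·(-0.5) + (-2.6667)·(0.5)) / 5 = -10/5 = -2
  s[B,B] = ((0.5)·(0.5) + (-0.5)·(-0.5) + (1.5)·(1.5) + (-1.5)·(-1.5) + (-0.5)·(-0.5) + (0.5)·(0.5)) / 5 = 5.5/5 = 1.1
  Sample standard deviations s_i = √(s[i,i]):
  s(A) = √(5.8667) = 2.4221
  s(B) = √(1.1) = 1.0488

Step 3 — r_{ij} = s_{ij} / (s_i · s_j):
  r[A,A] = 1 (diagonal).
  r[A,B] = -2 / (2.4221 · 1.0488) = -2 / 2.5403 = -0.7873
  r[B,B] = 1 (diagonal).

R is symmetric with unit diagonal. Assembling:

R = [[1, -0.7873],
 [-0.7873, 1]]


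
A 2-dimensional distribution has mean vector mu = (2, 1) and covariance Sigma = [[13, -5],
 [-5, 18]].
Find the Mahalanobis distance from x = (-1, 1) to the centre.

Step 1 — centre the observation: (x - mu) = (-3, 0).

Step 2 — invert Sigma. det(Sigma) = 13·18 - (-5)² = 209.
  Sigma^{-1} = (1/det) · [[d, -b], [-b, a]] = [[0.0861, 0.0239],
 [0.0239, 0.0622]].

Step 3 — form the quadratic (x - mu)^T · Sigma^{-1} · (x - mu):
  Sigma^{-1} · (x - mu) = (-0.2584, -0.0718).
  (x - mu)^T · [Sigma^{-1} · (x - mu)] = (-3)·(-0.2584) + (0)·(-0.0718) = 0.7751.

Step 4 — take square root: d = √(0.7751) ≈ 0.8804.

d(x, mu) = √(0.7751) ≈ 0.8804


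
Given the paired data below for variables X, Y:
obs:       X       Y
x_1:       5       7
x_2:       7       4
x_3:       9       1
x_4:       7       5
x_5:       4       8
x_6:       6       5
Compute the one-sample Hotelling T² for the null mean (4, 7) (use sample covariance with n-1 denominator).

Step 1 — sample mean vector:
  mean(X) = (5 + 7 + 9 + 7 + 4 + 6) / 6 = 38/6 = 6.3333
  mean(Y) = (7 + 4 + 1 + 5 + 8 + 5) / 6 = 30/6 = 5
  x̄ = (6.3333, 5),  deviation x̄ - mu_0 = (6.3333, 5) - (4, 7) = (2.3333, -2).

Step 2 — sample covariance matrix, S[i,j] = (1/(n-1)) · Σ_k (x_{k,i} - mean_i) · (x_{k,j} - mean_j), divisor n-1 = 5:
  S[X,X] = ((-1.3333)·(-1.3333) + (0.6667)·(0.6667) + (2.6667)·(2.6667) + (0.6667)·(0.6667) + (-2.3333)·(-2.3333) + (-0.3333)·(-0.3333)) / 5 = 15.3333/5 = 3.0667
  S[X,Y] = ((-1.3333)·(2) + (0.6667)·(-1) + (2.6667)·(-4) + (0.6667)·(0) + (-2.3333)·(3) + (-0.3333)·(0)) / 5 = -21/5 = -4.2
  S[Y,Y] = ((2)·(2) + (-1)·(-1) + (-4)·(-4) + (0)·(0) + (3)·(3) + (0)·(0)) / 5 = 30/5 = 6
  S = [[3.0667, -4.2],
 [-4.2, 6]].

Step 3 — invert S. det(S) = 3.0667·6 - (-4.2)² = 0.76.
  S^{-1} = (1/det) · [[d, -b], [-b, a]] = [[7.8947, 5.5263],
 [5.5263, 4.0351]].

Step 4 — quadratic form (x̄ - mu_0)^T · S^{-1} · (x̄ - mu_0):
  S^{-1} · (x̄ - mu_0) = (7.3684, 4.8246),
  (x̄ - mu_0)^T · [...] = (2.3333)·(7.3684) + (-2)·(4.8246) = 7.5439.

Step 5 — scale by n: T² = 6 · 7.5439 = 45.2632.

T² ≈ 45.2632


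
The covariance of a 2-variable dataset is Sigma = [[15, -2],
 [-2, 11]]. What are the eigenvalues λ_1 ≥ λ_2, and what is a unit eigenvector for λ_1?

Step 1 — characteristic polynomial of 2×2 Sigma:
  det(Sigma - λI) = λ² - trace · λ + det = 0.
  trace = 15 + 11 = 26, det = 15·11 - (-2)² = 161.
Step 2 — discriminant:
  Δ = trace² - 4·det = 676 - 644 = 32.
Step 3 — eigenvalues:
  λ = (trace ± √Δ)/2 = (26 ± 5.6569)/2,
  λ_1 = 15.8284,  λ_2 = 10.1716.

Step 4 — unit eigenvector for λ_1: solve (Sigma - λ_1 I)v = 0. First row:
  (15 - 15.8284)·v_x + (-2)·v_y = 0, i.e. (-0.8284)·v_x + (-2)·v_y = 0,
  so v ∝ (b, λ_1 - a) = (-2, 0.8284); multiply by -1 so the first entry is positive: u = (2, -0.8284).
  ||u|| = √((2)² + (-0.8284)²) = √(4.6863) ≈ 2.1648,
  v_1 = u/||u|| ≈ (0.9239, -0.3827) (||v_1|| = 1).

λ_1 = 15.8284,  λ_2 = 10.1716;  v_1 ≈ (0.9239, -0.3827)


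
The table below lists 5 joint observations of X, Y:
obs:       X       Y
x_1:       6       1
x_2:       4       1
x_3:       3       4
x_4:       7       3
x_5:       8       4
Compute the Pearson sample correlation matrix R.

Step 1 — column means:
  mean(X) = (6 + 4 + 3 + 7 + 8) / 5 = 28/5 = 5.6
  mean(Y) = (1 + 1 + 4 + 3 + 4) / 5 = 13/5 = 2.6

Step 2 — sample variances and covariances s[i,j] = (1/(n-1)) · Σ_k (x_{k,i} - mean_i) · (x_{k,j} - mean_j), with n-1 = 4:
  s[X,X] = ((0.4)·(0.4) + (-1.6)·(-1.6) + (-2.6)·(-2.6) + (1.4)·(1.4) + (2.4)·(2.4)) / 4 = 17.2/4 = 4.3
  s[X,Y] = ((0.4)·(-1.6) + (-1.6)·(-1.6) + (-2.6)·(1.4) + (1.4)·(0.4) + (2.4)·(1.4)) / 4 = 2.2/4 = 0.55
  s[Y,Y] = ((-1.6)·(-1.6) + (-1.6)·(-1.6) + (1.4)·(1.4) + (0.4)·(0.4) + (1.4)·(1.4)) / 4 = 9.2/4 = 2.3
  Sample standard deviations s_i = √(s[i,i]):
  s(X) = √(4.3) = 2.0736
  s(Y) = √(2.3) = 1.5166

Step 3 — r_{ij} = s_{ij} / (s_i · s_j):
  r[X,X] = 1 (diagonal).
  r[X,Y] = 0.55 / (2.0736 · 1.5166) = 0.55 / 3.1448 = 0.1749
  r[Y,Y] = 1 (diagonal).

R is symmetric with unit diagonal. Assembling:

R = [[1, 0.1749],
 [0.1749, 1]]


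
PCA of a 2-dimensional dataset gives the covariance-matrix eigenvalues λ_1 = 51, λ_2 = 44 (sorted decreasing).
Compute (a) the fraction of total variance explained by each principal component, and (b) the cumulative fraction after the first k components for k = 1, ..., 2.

Step 1 — total variance = trace(Sigma) = Σ λ_i = 51 + 44 = 95.

Step 2 — fraction explained by component i = λ_i / Σ λ:
  PC1: 51/95 = 0.5368
  PC2: 44/95 = 0.4632

Step 3 — cumulative fraction after k components = (λ_1 + ... + λ_k) / Σ λ:
  k = 1: 51/95 = 0.5368
  k = 2: (51 + 44)/95 = 95/95 = 1

Summary (fraction, with percent):

explained: PC1 0.5368 (53.68%), PC2 0.4632 (46.32%);  cumulative: 0.5368, 1


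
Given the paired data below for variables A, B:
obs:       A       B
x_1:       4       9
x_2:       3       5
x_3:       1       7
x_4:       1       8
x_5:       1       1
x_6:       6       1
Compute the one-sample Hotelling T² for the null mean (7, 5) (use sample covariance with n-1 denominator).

Step 1 — sample mean vector:
  mean(A) = (4 + 3 + 1 + 1 + 1 + 6) / 6 = 16/6 = 2.6667
  mean(B) = (9 + 5 + 7 + 8 + 1 + 1) / 6 = 31/6 = 5.1667
  x̄ = (2.6667, 5.1667),  deviation x̄ - mu_0 = (2.6667, 5.1667) - (7, 5) = (-4.3333, 0.1667).

Step 2 — sample covariance matrix, S[i,j] = (1/(n-1)) · Σ_k (x_{k,i} - mean_i) · (x_{k,j} - mean_j), divisor n-1 = 5:
  S[A,A] = ((1.3333)·(1.3333) + (0.3333)·(0.3333) + (-1.6667)·(-1.6667) + (-1.6667)·(-1.6667) + (-1.6667)·(-1.6667) + (3.3333)·(3.3333)) / 5 = 21.3333/5 = 4.2667
  S[A,B] = ((1.3333)·(3.8333) + (0.3333)·(-0.1667) + (-1.6667)·(1.8333) + (-1.6667)·(2.8333) + (-1.6667)·(-4.1667) + (3.3333)·(-4.1667)) / 5 = -9.6667/5 = -1.9333
  S[B,B] = ((3.8333)·(3.8333) + (-0.1667)·(-0.1667) + (1.8333)·(1.8333) + (2.8333)·(2.8333) + (-4.1667)·(-4.1667) + (-4.1667)·(-4.1667)) / 5 = 60.8333/5 = 12.1667
  S = [[4.2667, -1.9333],
 [-1.9333, 12.1667]].

Step 3 — invert S. det(S) = 4.2667·12.1667 - (-1.9333)² = 48.1733.
  S^{-1} = (1/det) · [[d, -b], [-b, a]] = [[0.2526, 0.0401],
 [0.0401, 0.0886]].

Step 4 — quadratic form (x̄ - mu_0)^T · S^{-1} · (x̄ - mu_0):
  S^{-1} · (x̄ - mu_0) = (-1.0877, -0.1591),
  (x̄ - mu_0)^T · [...] = (-4.3333)·(-1.0877) + (0.1667)·(-0.1591) = 4.687.

Step 5 — scale by n: T² = 6 · 4.687 = 28.1221.

T² ≈ 28.1221


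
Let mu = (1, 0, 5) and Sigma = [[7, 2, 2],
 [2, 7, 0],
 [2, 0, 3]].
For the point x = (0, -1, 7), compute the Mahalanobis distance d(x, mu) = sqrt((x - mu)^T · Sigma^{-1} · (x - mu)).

Step 1 — centre the observation: (x - mu) = (-1, -1, 2).

Step 2 — invert Sigma (cofactor / det for 3×3, or solve directly):
  Sigma^{-1} = [[0.1963, -0.0561, -0.1308],
 [-0.0561, 0.1589, 0.0374],
 [-0.1308, 0.0374, 0.4206]].

Step 3 — form the quadratic (x - mu)^T · Sigma^{-1} · (x - mu):
  Sigma^{-1} · (x - mu) = (-0.4019, -0.028, 0.9346).
  (x - mu)^T · [Sigma^{-1} · (x - mu)] = (-1)·(-0.4019) + (-1)·(-0.028) + (2)·(0.9346) = 2.2991.

Step 4 — take square root: d = √(2.2991) ≈ 1.5163.

d(x, mu) = √(2.2991) ≈ 1.5163


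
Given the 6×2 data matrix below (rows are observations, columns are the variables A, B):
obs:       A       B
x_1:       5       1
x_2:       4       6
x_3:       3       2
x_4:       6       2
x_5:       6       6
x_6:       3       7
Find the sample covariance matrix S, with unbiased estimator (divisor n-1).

Step 1 — column means:
  mean(A) = (5 + 4 + 3 + 6 + 6 + 3) / 6 = 27/6 = 4.5
  mean(B) = (1 + 6 + 2 + 2 + 6 + 7) / 6 = 24/6 = 4

Step 2 — sample covariance S[i,j] = (1/(n-1)) · Σ_k (x_{k,i} - mean_i) · (x_{k,j} - mean_j), with n-1 = 5.
  S[A,A] = ((0.5)·(0.5) + (-0.5)·(-0.5) + (-1.5)·(-1.5) + (1.5)·(1.5) + (1.5)·(1.5) + (-1.5)·(-1.5)) / 5 = 9.5/5 = 1.9
  S[A,B] = ((0.5)·(-3) + (-0.5)·(2) + (-1.5)·(-2) + (1.5)·(-2) + (1.5)·(2) + (-1.5)·(3)) / 5 = -4/5 = -0.8
  S[B,B] = ((-3)·(-3) + (2)·(2) + (-2)·(-2) + (-2)·(-2) + (2)·(2) + (3)·(3)) / 5 = 34/5 = 6.8

S is symmetric (S[j,i] = S[i,j]). Assembling:

S = [[1.9, -0.8],
 [-0.8, 6.8]]


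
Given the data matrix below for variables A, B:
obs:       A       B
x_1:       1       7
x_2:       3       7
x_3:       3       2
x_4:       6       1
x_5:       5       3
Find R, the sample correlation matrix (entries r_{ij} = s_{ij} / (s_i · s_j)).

Step 1 — column means:
  mean(A) = (1 + 3 + 3 + 6 + 5) / 5 = 18/5 = 3.6
  mean(B) = (7 + 7 + 2 + 1 + 3) / 5 = 20/5 = 4

Step 2 — sample variances and covariances s[i,j] = (1/(n-1)) · Σ_k (x_{k,i} - mean_i) · (x_{k,j} - mean_j), with n-1 = 4:
  s[A,A] = ((-2.6)·(-2.6) + (-0.6)·(-0.6) + (-0.6)·(-0.6) + (2.4)·(2.4) + (1.4)·(1.4)) / 4 = 15.2/4 = 3.8
  s[A,B] = ((-2.6)·(3) + (-0.6)·(3) + (-0.6)·(-2) + (2.4)·(-3) + (1.4)·(-1)) / 4 = -17/4 = -4.25
  s[B,B] = ((3)·(3) + (3)·(3) + (-2)·(-2) + (-3)·(-3) + (-1)·(-1)) / 4 = 32/4 = 8
  Sample standard deviations s_i = √(s[i,i]):
  s(A) = √(3.8) = 1.9494
  s(B) = √(8) = 2.8284

Step 3 — r_{ij} = s_{ij} / (s_i · s_j):
  r[A,A] = 1 (diagonal).
  r[A,B] = -4.25 / (1.9494 · 2.8284) = -4.25 / 5.5136 = -0.7708
  r[B,B] = 1 (diagonal).

R is symmetric with unit diagonal. Assembling:

R = [[1, -0.7708],
 [-0.7708, 1]]


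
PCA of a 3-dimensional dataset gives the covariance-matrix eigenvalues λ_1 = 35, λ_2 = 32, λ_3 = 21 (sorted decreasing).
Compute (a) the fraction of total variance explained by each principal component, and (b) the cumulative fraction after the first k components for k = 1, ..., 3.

Step 1 — total variance = trace(Sigma) = Σ λ_i = 35 + 32 + 21 = 88.

Step 2 — fraction explained by component i = λ_i / Σ λ:
  PC1: 35/88 = 0.3977
  PC2: 32/88 = 0.3636
  PC3: 21/88 = 0.2386

Step 3 — cumulative fraction after k components = (λ_1 + ... + λ_k) / Σ λ:
  k = 1: 35/88 = 0.3977
  k = 2: (35 + 32)/88 = 67/88 = 0.7614
  k = 3: (35 + 32 + 21)/88 = 88/88 = 1

Summary (fraction, with percent):

explained: PC1 0.3977 (39.77%), PC2 0.3636 (36.36%), PC3 0.2386 (23.86%);  cumulative: 0.3977, 0.7614, 1


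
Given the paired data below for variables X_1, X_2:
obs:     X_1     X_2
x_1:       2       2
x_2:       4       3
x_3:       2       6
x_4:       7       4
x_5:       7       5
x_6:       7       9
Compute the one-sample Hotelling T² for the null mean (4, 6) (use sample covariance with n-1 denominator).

Step 1 — sample mean vector:
  mean(X_1) = (2 + 4 + 2 + 7 + 7 + 7) / 6 = 29/6 = 4.8333
  mean(X_2) = (2 + 3 + 6 + 4 + 5 + 9) / 6 = 29/6 = 4.8333
  x̄ = (4.8333, 4.8333),  deviation x̄ - mu_0 = (4.8333, 4.8333) - (4, 6) = (0.8333, -1.1667).

Step 2 — sample covariance matrix, S[i,j] = (1/(n-1)) · Σ_k (x_{k,i} - mean_i) · (x_{k,j} - mean_j), divisor n-1 = 5:
  S[X_1,X_1] = ((-2.8333)·(-2.8333) + (-0.8333)·(-0.8333) + (-2.8333)·(-2.8333) + (2.1667)·(2.1667) + (2.1667)·(2.1667) + (2.1667)·(2.1667)) / 5 = 30.8333/5 = 6.1667
  S[X_1,X_2] = ((-2.8333)·(-2.8333) + (-0.8333)·(-1.8333) + (-2.8333)·(1.1667) + (2.1667)·(-0.8333) + (2.1667)·(0.1667) + (2.1667)·(4.1667)) / 5 = 13.8333/5 = 2.7667
  S[X_2,X_2] = ((-2.8333)·(-2.8333) + (-1.8333)·(-1.8333) + (1.1667)·(1.1667) + (-0.8333)·(-0.8333) + (0.1667)·(0.1667) + (4.1667)·(4.1667)) / 5 = 30.8333/5 = 6.1667
  S = [[6.1667, 2.7667],
 [2.7667, 6.1667]].

Step 3 — invert S. det(S) = 6.1667·6.1667 - (2.7667)² = 30.3733.
  S^{-1} = (1/det) · [[d, -b], [-b, a]] = [[0.203, -0.0911],
 [-0.0911, 0.203]].

Step 4 — quadratic form (x̄ - mu_0)^T · S^{-1} · (x̄ - mu_0):
  S^{-1} · (x̄ - mu_0) = (0.2755, -0.3128),
  (x̄ - mu_0)^T · [...] = (0.8333)·(0.2755) + (-1.1667)·(-0.3128) = 0.5945.

Step 5 — scale by n: T² = 6 · 0.5945 = 3.5667.

T² ≈ 3.5667


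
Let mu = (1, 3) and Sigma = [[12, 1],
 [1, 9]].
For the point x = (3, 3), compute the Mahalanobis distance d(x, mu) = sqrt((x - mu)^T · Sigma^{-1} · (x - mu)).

Step 1 — centre the observation: (x - mu) = (2, 0).

Step 2 — invert Sigma. det(Sigma) = 12·9 - (1)² = 107.
  Sigma^{-1} = (1/det) · [[d, -b], [-b, a]] = [[0.0841, -0.0093],
 [-0.0093, 0.1121]].

Step 3 — form the quadratic (x - mu)^T · Sigma^{-1} · (x - mu):
  Sigma^{-1} · (x - mu) = (0.1682, -0.0187).
  (x - mu)^T · [Sigma^{-1} · (x - mu)] = (2)·(0.1682) + (0)·(-0.0187) = 0.3364.

Step 4 — take square root: d = √(0.3364) ≈ 0.58.

d(x, mu) = √(0.3364) ≈ 0.58


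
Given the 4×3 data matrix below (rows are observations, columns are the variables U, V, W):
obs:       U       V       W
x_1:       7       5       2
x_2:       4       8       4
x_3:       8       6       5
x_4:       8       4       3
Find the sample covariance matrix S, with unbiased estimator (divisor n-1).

Step 1 — column means:
  mean(U) = (7 + 4 + 8 + 8) / 4 = 27/4 = 6.75
  mean(V) = (5 + 8 + 6 + 4) / 4 = 23/4 = 5.75
  mean(W) = (2 + 4 + 5 + 3) / 4 = 14/4 = 3.5

Step 2 — sample covariance S[i,j] = (1/(n-1)) · Σ_k (x_{k,i} - mean_i) · (x_{k,j} - mean_j), with n-1 = 3.
  S[U,U] = ((0.25)·(0.25) + (-2.75)·(-2.75) + (1.25)·(1.25) + (1.25)·(1.25)) / 3 = 10.75/3 = 3.5833
  S[U,V] = ((0.25)·(-0.75) + (-2.75)·(2.25) + (1.25)·(0.25) + (1.25)·(-1.75)) / 3 = -8.25/3 = -2.75
  S[U,W] = ((0.25)·(-1.5) + (-2.75)·(0.5) + (1.25)·(1.5) + (1.25)·(-0.5)) / 3 = -0.5/3 = -0.1667
  S[V,V] = ((-0.75)·(-0.75) + (2.25)·(2.25) + (0.25)·(0.25) + (-1.75)·(-1.75)) / 3 = 8.75/3 = 2.9167
  S[V,W] = ((-0.75)·(-1.5) + (2.25)·(0.5) + (0.25)·(1.5) + (-1.75)·(-0.5)) / 3 = 3.5/3 = 1.1667
  S[W,W] = ((-1.5)·(-1.5) + (0.5)·(0.5) + (1.5)·(1.5) + (-0.5)·(-0.5)) / 3 = 5/3 = 1.6667

S is symmetric (S[j,i] = S[i,j]). Assembling:

S = [[3.5833, -2.75, -0.1667],
 [-2.75, 2.9167, 1.1667],
 [-0.1667, 1.1667, 1.6667]]


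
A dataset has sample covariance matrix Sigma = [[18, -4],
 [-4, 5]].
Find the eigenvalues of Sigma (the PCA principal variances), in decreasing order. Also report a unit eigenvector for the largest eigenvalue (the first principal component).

Step 1 — characteristic polynomial of 2×2 Sigma:
  det(Sigma - λI) = λ² - trace · λ + det = 0.
  trace = 18 + 5 = 23, det = 18·5 - (-4)² = 74.
Step 2 — discriminant:
  Δ = trace² - 4·det = 529 - 296 = 233.
Step 3 — eigenvalues:
  λ = (trace ± √Δ)/2 = (23 ± 15.2643)/2,
  λ_1 = 19.1322,  λ_2 = 3.8678.

Step 4 — unit eigenvector for λ_1: solve (Sigma - λ_1 I)v = 0. First row:
  (18 - 19.1322)·v_x + (-4)·v_y = 0, i.e. (-1.1322)·v_x + (-4)·v_y = 0,
  so v ∝ (b, λ_1 - a) = (-4, 1.1322); multiply by -1 so the first entry is positive: u = (4, -1.1322).
  ||u|| = √((4)² + (-1.1322)²) = √(17.2818) ≈ 4.1571,
  v_1 = u/||u|| ≈ (0.9622, -0.2723) (||v_1|| = 1).

λ_1 = 19.1322,  λ_2 = 3.8678;  v_1 ≈ (0.9622, -0.2723)


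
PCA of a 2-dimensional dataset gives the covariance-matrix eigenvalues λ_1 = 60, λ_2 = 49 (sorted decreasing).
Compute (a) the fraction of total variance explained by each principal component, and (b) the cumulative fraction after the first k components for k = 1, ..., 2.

Step 1 — total variance = trace(Sigma) = Σ λ_i = 60 + 49 = 109.

Step 2 — fraction explained by component i = λ_i / Σ λ:
  PC1: 60/109 = 0.5505
  PC2: 49/109 = 0.4495

Step 3 — cumulative fraction after k components = (λ_1 + ... + λ_k) / Σ λ:
  k = 1: 60/109 = 0.5505
  k = 2: (60 + 49)/109 = 109/109 = 1

Summary (fraction, with percent):

explained: PC1 0.5505 (55.05%), PC2 0.4495 (44.95%);  cumulative: 0.5505, 1
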